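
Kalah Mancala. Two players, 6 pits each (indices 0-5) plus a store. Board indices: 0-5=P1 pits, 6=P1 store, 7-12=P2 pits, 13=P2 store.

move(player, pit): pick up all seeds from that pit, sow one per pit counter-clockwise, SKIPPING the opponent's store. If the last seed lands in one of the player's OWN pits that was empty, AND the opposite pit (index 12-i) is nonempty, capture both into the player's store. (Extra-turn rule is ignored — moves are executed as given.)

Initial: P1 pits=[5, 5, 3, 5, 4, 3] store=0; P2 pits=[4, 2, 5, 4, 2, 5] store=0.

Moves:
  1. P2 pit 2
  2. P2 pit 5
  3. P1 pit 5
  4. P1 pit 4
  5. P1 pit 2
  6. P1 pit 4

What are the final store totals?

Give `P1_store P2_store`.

Move 1: P2 pit2 -> P1=[6,5,3,5,4,3](0) P2=[4,2,0,5,3,6](1)
Move 2: P2 pit5 -> P1=[7,6,4,6,5,3](0) P2=[4,2,0,5,3,0](2)
Move 3: P1 pit5 -> P1=[7,6,4,6,5,0](1) P2=[5,3,0,5,3,0](2)
Move 4: P1 pit4 -> P1=[7,6,4,6,0,1](2) P2=[6,4,1,5,3,0](2)
Move 5: P1 pit2 -> P1=[7,6,0,7,1,2](3) P2=[6,4,1,5,3,0](2)
Move 6: P1 pit4 -> P1=[7,6,0,7,0,3](3) P2=[6,4,1,5,3,0](2)

Answer: 3 2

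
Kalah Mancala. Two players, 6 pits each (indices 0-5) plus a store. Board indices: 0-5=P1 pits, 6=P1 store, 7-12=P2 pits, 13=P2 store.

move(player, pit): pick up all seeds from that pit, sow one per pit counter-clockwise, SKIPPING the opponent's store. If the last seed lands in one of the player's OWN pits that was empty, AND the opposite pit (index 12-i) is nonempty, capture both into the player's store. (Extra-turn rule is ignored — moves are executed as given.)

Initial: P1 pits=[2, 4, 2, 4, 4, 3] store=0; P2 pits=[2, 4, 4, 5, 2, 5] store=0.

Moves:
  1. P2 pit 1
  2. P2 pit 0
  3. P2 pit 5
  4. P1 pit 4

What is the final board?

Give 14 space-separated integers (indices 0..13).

Answer: 3 5 3 5 0 4 1 1 2 7 6 3 0 1

Derivation:
Move 1: P2 pit1 -> P1=[2,4,2,4,4,3](0) P2=[2,0,5,6,3,6](0)
Move 2: P2 pit0 -> P1=[2,4,2,4,4,3](0) P2=[0,1,6,6,3,6](0)
Move 3: P2 pit5 -> P1=[3,5,3,5,5,3](0) P2=[0,1,6,6,3,0](1)
Move 4: P1 pit4 -> P1=[3,5,3,5,0,4](1) P2=[1,2,7,6,3,0](1)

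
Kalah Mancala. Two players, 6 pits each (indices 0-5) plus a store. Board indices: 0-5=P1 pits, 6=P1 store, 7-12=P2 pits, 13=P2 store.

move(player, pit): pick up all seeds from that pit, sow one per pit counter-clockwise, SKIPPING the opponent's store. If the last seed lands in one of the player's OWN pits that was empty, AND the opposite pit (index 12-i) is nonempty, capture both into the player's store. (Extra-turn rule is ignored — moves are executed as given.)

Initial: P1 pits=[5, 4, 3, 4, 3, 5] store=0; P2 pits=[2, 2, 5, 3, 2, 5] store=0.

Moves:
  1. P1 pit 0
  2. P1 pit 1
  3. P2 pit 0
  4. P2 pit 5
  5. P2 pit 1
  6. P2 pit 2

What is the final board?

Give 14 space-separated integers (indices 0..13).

Answer: 2 2 7 7 5 7 1 0 0 0 5 4 1 2

Derivation:
Move 1: P1 pit0 -> P1=[0,5,4,5,4,6](0) P2=[2,2,5,3,2,5](0)
Move 2: P1 pit1 -> P1=[0,0,5,6,5,7](1) P2=[2,2,5,3,2,5](0)
Move 3: P2 pit0 -> P1=[0,0,5,6,5,7](1) P2=[0,3,6,3,2,5](0)
Move 4: P2 pit5 -> P1=[1,1,6,7,5,7](1) P2=[0,3,6,3,2,0](1)
Move 5: P2 pit1 -> P1=[1,1,6,7,5,7](1) P2=[0,0,7,4,3,0](1)
Move 6: P2 pit2 -> P1=[2,2,7,7,5,7](1) P2=[0,0,0,5,4,1](2)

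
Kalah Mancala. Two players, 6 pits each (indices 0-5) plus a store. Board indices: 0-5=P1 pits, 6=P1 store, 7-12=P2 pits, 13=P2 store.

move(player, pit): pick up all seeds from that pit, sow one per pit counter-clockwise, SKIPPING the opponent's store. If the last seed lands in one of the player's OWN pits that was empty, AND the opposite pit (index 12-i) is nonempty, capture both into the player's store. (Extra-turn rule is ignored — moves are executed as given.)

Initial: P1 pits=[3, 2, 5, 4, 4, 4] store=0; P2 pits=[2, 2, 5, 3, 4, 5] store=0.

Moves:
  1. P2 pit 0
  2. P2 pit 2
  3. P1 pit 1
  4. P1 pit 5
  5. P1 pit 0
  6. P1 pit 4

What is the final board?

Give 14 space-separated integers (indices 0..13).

Move 1: P2 pit0 -> P1=[3,2,5,4,4,4](0) P2=[0,3,6,3,4,5](0)
Move 2: P2 pit2 -> P1=[4,3,5,4,4,4](0) P2=[0,3,0,4,5,6](1)
Move 3: P1 pit1 -> P1=[4,0,6,5,5,4](0) P2=[0,3,0,4,5,6](1)
Move 4: P1 pit5 -> P1=[4,0,6,5,5,0](1) P2=[1,4,1,4,5,6](1)
Move 5: P1 pit0 -> P1=[0,1,7,6,6,0](1) P2=[1,4,1,4,5,6](1)
Move 6: P1 pit4 -> P1=[0,1,7,6,0,1](2) P2=[2,5,2,5,5,6](1)

Answer: 0 1 7 6 0 1 2 2 5 2 5 5 6 1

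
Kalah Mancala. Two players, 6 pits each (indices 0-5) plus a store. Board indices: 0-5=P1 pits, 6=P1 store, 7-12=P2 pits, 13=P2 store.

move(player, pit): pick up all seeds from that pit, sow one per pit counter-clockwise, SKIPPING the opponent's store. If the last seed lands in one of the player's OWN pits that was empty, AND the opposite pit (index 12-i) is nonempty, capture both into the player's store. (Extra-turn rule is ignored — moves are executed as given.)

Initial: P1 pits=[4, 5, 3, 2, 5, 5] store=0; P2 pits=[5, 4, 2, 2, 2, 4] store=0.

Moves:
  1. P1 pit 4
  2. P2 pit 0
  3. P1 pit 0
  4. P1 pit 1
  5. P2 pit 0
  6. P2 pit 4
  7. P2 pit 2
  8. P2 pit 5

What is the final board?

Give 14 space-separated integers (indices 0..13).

Move 1: P1 pit4 -> P1=[4,5,3,2,0,6](1) P2=[6,5,3,2,2,4](0)
Move 2: P2 pit0 -> P1=[4,5,3,2,0,6](1) P2=[0,6,4,3,3,5](1)
Move 3: P1 pit0 -> P1=[0,6,4,3,0,6](8) P2=[0,0,4,3,3,5](1)
Move 4: P1 pit1 -> P1=[0,0,5,4,1,7](9) P2=[1,0,4,3,3,5](1)
Move 5: P2 pit0 -> P1=[0,0,5,4,0,7](9) P2=[0,0,4,3,3,5](3)
Move 6: P2 pit4 -> P1=[1,0,5,4,0,7](9) P2=[0,0,4,3,0,6](4)
Move 7: P2 pit2 -> P1=[1,0,5,4,0,7](9) P2=[0,0,0,4,1,7](5)
Move 8: P2 pit5 -> P1=[2,1,6,5,1,8](9) P2=[0,0,0,4,1,0](6)

Answer: 2 1 6 5 1 8 9 0 0 0 4 1 0 6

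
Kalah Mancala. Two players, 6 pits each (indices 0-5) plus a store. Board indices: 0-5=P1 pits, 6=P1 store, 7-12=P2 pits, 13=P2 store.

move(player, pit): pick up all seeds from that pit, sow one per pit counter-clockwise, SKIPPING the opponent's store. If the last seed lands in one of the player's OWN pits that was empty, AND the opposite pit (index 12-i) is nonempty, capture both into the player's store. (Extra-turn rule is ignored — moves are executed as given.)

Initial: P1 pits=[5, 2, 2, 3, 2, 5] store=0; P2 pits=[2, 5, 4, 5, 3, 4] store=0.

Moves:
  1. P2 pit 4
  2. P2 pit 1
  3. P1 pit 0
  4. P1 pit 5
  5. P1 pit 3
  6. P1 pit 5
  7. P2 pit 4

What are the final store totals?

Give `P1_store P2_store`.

Answer: 4 3

Derivation:
Move 1: P2 pit4 -> P1=[6,2,2,3,2,5](0) P2=[2,5,4,5,0,5](1)
Move 2: P2 pit1 -> P1=[6,2,2,3,2,5](0) P2=[2,0,5,6,1,6](2)
Move 3: P1 pit0 -> P1=[0,3,3,4,3,6](1) P2=[2,0,5,6,1,6](2)
Move 4: P1 pit5 -> P1=[0,3,3,4,3,0](2) P2=[3,1,6,7,2,6](2)
Move 5: P1 pit3 -> P1=[0,3,3,0,4,1](3) P2=[4,1,6,7,2,6](2)
Move 6: P1 pit5 -> P1=[0,3,3,0,4,0](4) P2=[4,1,6,7,2,6](2)
Move 7: P2 pit4 -> P1=[0,3,3,0,4,0](4) P2=[4,1,6,7,0,7](3)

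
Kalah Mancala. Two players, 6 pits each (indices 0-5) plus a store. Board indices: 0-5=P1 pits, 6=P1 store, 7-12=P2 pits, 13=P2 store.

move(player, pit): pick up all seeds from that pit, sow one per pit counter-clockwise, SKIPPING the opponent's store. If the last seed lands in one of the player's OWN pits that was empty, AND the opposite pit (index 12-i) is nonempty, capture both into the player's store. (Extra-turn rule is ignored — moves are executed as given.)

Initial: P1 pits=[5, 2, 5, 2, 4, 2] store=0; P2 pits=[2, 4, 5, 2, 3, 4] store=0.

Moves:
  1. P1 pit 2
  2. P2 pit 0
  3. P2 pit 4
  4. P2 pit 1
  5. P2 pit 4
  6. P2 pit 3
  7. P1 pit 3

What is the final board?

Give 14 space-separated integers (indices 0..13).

Answer: 7 2 0 0 6 4 2 0 0 7 0 1 8 3

Derivation:
Move 1: P1 pit2 -> P1=[5,2,0,3,5,3](1) P2=[3,4,5,2,3,4](0)
Move 2: P2 pit0 -> P1=[5,2,0,3,5,3](1) P2=[0,5,6,3,3,4](0)
Move 3: P2 pit4 -> P1=[6,2,0,3,5,3](1) P2=[0,5,6,3,0,5](1)
Move 4: P2 pit1 -> P1=[6,2,0,3,5,3](1) P2=[0,0,7,4,1,6](2)
Move 5: P2 pit4 -> P1=[6,2,0,3,5,3](1) P2=[0,0,7,4,0,7](2)
Move 6: P2 pit3 -> P1=[7,2,0,3,5,3](1) P2=[0,0,7,0,1,8](3)
Move 7: P1 pit3 -> P1=[7,2,0,0,6,4](2) P2=[0,0,7,0,1,8](3)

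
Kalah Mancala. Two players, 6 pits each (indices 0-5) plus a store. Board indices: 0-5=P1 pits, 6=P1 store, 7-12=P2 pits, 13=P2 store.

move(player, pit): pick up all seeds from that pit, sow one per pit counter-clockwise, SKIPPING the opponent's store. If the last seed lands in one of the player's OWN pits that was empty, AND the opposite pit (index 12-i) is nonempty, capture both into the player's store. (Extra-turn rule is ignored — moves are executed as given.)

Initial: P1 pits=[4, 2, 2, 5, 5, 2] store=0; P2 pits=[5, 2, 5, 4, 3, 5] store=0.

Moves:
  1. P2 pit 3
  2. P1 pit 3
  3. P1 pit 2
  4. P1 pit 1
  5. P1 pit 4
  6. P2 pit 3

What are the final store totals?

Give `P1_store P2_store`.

Move 1: P2 pit3 -> P1=[5,2,2,5,5,2](0) P2=[5,2,5,0,4,6](1)
Move 2: P1 pit3 -> P1=[5,2,2,0,6,3](1) P2=[6,3,5,0,4,6](1)
Move 3: P1 pit2 -> P1=[5,2,0,1,7,3](1) P2=[6,3,5,0,4,6](1)
Move 4: P1 pit1 -> P1=[5,0,1,2,7,3](1) P2=[6,3,5,0,4,6](1)
Move 5: P1 pit4 -> P1=[5,0,1,2,0,4](2) P2=[7,4,6,1,5,6](1)
Move 6: P2 pit3 -> P1=[5,0,1,2,0,4](2) P2=[7,4,6,0,6,6](1)

Answer: 2 1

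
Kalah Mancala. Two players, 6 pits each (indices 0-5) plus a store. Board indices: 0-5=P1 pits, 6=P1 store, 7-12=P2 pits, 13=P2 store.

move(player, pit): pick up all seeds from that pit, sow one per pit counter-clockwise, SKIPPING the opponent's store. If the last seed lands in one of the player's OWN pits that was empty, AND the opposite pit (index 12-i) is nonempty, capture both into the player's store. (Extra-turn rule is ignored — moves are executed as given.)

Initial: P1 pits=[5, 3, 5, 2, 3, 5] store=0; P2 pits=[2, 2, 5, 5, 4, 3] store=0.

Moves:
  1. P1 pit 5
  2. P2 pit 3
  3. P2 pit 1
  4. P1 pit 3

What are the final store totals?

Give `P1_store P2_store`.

Move 1: P1 pit5 -> P1=[5,3,5,2,3,0](1) P2=[3,3,6,6,4,3](0)
Move 2: P2 pit3 -> P1=[6,4,6,2,3,0](1) P2=[3,3,6,0,5,4](1)
Move 3: P2 pit1 -> P1=[6,4,6,2,3,0](1) P2=[3,0,7,1,6,4](1)
Move 4: P1 pit3 -> P1=[6,4,6,0,4,0](5) P2=[0,0,7,1,6,4](1)

Answer: 5 1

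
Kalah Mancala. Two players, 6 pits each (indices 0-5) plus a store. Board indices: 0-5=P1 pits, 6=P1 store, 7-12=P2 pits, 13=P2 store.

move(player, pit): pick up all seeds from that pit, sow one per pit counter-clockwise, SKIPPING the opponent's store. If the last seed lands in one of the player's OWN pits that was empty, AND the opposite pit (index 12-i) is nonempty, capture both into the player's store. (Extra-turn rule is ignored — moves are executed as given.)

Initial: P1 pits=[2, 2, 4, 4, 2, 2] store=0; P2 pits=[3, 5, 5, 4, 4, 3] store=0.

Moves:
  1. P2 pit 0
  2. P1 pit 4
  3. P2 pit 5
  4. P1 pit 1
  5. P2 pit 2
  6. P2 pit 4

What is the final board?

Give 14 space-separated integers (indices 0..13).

Move 1: P2 pit0 -> P1=[2,2,4,4,2,2](0) P2=[0,6,6,5,4,3](0)
Move 2: P1 pit4 -> P1=[2,2,4,4,0,3](1) P2=[0,6,6,5,4,3](0)
Move 3: P2 pit5 -> P1=[3,3,4,4,0,3](1) P2=[0,6,6,5,4,0](1)
Move 4: P1 pit1 -> P1=[3,0,5,5,0,3](8) P2=[0,0,6,5,4,0](1)
Move 5: P2 pit2 -> P1=[4,1,5,5,0,3](8) P2=[0,0,0,6,5,1](2)
Move 6: P2 pit4 -> P1=[5,2,6,5,0,3](8) P2=[0,0,0,6,0,2](3)

Answer: 5 2 6 5 0 3 8 0 0 0 6 0 2 3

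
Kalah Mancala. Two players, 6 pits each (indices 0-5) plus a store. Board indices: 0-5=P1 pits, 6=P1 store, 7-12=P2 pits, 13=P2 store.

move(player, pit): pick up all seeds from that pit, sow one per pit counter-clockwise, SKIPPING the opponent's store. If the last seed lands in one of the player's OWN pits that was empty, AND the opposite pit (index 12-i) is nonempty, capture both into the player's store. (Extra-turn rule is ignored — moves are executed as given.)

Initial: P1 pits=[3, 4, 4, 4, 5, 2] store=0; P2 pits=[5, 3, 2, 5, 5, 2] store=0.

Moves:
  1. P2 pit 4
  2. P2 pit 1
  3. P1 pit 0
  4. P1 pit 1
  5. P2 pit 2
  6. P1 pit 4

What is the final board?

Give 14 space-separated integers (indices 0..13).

Answer: 0 0 7 5 0 3 1 6 1 1 8 1 4 7

Derivation:
Move 1: P2 pit4 -> P1=[4,5,5,4,5,2](0) P2=[5,3,2,5,0,3](1)
Move 2: P2 pit1 -> P1=[4,0,5,4,5,2](0) P2=[5,0,3,6,0,3](7)
Move 3: P1 pit0 -> P1=[0,1,6,5,6,2](0) P2=[5,0,3,6,0,3](7)
Move 4: P1 pit1 -> P1=[0,0,7,5,6,2](0) P2=[5,0,3,6,0,3](7)
Move 5: P2 pit2 -> P1=[0,0,7,5,6,2](0) P2=[5,0,0,7,1,4](7)
Move 6: P1 pit4 -> P1=[0,0,7,5,0,3](1) P2=[6,1,1,8,1,4](7)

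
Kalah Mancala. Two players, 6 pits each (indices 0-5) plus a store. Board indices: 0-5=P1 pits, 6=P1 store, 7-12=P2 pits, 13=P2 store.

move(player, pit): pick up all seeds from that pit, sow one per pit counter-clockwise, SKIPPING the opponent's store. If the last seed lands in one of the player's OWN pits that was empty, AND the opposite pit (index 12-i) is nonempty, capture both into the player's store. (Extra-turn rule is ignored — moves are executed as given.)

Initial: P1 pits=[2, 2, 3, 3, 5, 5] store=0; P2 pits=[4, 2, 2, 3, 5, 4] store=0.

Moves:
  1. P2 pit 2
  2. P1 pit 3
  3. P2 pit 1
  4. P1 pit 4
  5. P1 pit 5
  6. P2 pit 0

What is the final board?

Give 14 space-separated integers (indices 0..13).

Answer: 2 2 3 0 0 0 3 0 3 4 8 8 6 1

Derivation:
Move 1: P2 pit2 -> P1=[2,2,3,3,5,5](0) P2=[4,2,0,4,6,4](0)
Move 2: P1 pit3 -> P1=[2,2,3,0,6,6](1) P2=[4,2,0,4,6,4](0)
Move 3: P2 pit1 -> P1=[2,2,3,0,6,6](1) P2=[4,0,1,5,6,4](0)
Move 4: P1 pit4 -> P1=[2,2,3,0,0,7](2) P2=[5,1,2,6,6,4](0)
Move 5: P1 pit5 -> P1=[2,2,3,0,0,0](3) P2=[6,2,3,7,7,5](0)
Move 6: P2 pit0 -> P1=[2,2,3,0,0,0](3) P2=[0,3,4,8,8,6](1)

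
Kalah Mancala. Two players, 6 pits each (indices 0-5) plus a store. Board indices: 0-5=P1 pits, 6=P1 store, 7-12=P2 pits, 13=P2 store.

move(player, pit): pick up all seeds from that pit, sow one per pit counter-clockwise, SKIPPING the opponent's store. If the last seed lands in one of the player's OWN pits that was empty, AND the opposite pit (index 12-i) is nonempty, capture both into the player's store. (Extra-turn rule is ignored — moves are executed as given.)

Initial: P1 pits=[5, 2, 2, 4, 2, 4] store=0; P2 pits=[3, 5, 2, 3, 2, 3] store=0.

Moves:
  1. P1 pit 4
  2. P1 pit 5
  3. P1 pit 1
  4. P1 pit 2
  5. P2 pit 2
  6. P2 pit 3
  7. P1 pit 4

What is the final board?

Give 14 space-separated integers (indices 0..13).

Move 1: P1 pit4 -> P1=[5,2,2,4,0,5](1) P2=[3,5,2,3,2,3](0)
Move 2: P1 pit5 -> P1=[5,2,2,4,0,0](2) P2=[4,6,3,4,2,3](0)
Move 3: P1 pit1 -> P1=[5,0,3,5,0,0](2) P2=[4,6,3,4,2,3](0)
Move 4: P1 pit2 -> P1=[5,0,0,6,1,0](7) P2=[0,6,3,4,2,3](0)
Move 5: P2 pit2 -> P1=[5,0,0,6,1,0](7) P2=[0,6,0,5,3,4](0)
Move 6: P2 pit3 -> P1=[6,1,0,6,1,0](7) P2=[0,6,0,0,4,5](1)
Move 7: P1 pit4 -> P1=[6,1,0,6,0,1](7) P2=[0,6,0,0,4,5](1)

Answer: 6 1 0 6 0 1 7 0 6 0 0 4 5 1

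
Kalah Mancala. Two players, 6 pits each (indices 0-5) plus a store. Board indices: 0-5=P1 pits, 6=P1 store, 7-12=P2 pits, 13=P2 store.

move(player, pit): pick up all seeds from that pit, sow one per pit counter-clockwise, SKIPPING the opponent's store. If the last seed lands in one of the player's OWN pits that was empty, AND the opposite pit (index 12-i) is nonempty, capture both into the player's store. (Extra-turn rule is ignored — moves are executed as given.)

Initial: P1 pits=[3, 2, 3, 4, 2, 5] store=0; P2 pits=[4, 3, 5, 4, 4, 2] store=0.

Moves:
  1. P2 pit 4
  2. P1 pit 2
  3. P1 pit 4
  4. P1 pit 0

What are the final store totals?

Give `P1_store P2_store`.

Move 1: P2 pit4 -> P1=[4,3,3,4,2,5](0) P2=[4,3,5,4,0,3](1)
Move 2: P1 pit2 -> P1=[4,3,0,5,3,6](0) P2=[4,3,5,4,0,3](1)
Move 3: P1 pit4 -> P1=[4,3,0,5,0,7](1) P2=[5,3,5,4,0,3](1)
Move 4: P1 pit0 -> P1=[0,4,1,6,0,7](5) P2=[5,0,5,4,0,3](1)

Answer: 5 1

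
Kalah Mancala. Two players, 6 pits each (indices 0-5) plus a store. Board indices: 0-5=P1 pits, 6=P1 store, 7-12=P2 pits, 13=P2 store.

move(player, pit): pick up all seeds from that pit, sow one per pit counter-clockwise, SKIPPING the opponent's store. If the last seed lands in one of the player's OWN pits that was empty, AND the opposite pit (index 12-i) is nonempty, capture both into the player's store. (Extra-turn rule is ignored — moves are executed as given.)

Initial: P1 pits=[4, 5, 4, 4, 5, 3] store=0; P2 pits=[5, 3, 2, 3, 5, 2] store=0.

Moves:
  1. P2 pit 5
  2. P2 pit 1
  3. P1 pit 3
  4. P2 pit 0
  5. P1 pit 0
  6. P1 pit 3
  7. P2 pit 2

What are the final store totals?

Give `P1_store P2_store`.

Answer: 1 3

Derivation:
Move 1: P2 pit5 -> P1=[5,5,4,4,5,3](0) P2=[5,3,2,3,5,0](1)
Move 2: P2 pit1 -> P1=[5,5,4,4,5,3](0) P2=[5,0,3,4,6,0](1)
Move 3: P1 pit3 -> P1=[5,5,4,0,6,4](1) P2=[6,0,3,4,6,0](1)
Move 4: P2 pit0 -> P1=[5,5,4,0,6,4](1) P2=[0,1,4,5,7,1](2)
Move 5: P1 pit0 -> P1=[0,6,5,1,7,5](1) P2=[0,1,4,5,7,1](2)
Move 6: P1 pit3 -> P1=[0,6,5,0,8,5](1) P2=[0,1,4,5,7,1](2)
Move 7: P2 pit2 -> P1=[0,6,5,0,8,5](1) P2=[0,1,0,6,8,2](3)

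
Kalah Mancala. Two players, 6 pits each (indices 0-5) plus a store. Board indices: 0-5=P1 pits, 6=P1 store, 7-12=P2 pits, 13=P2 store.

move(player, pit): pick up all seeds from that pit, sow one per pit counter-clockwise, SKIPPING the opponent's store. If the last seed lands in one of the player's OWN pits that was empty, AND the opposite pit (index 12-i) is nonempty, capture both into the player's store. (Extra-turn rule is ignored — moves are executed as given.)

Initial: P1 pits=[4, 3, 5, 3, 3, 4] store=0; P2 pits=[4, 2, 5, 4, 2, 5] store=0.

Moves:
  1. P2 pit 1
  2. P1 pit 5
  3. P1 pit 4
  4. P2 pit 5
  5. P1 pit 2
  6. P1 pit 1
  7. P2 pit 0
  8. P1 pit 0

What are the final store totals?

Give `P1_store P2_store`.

Move 1: P2 pit1 -> P1=[4,3,5,3,3,4](0) P2=[4,0,6,5,2,5](0)
Move 2: P1 pit5 -> P1=[4,3,5,3,3,0](1) P2=[5,1,7,5,2,5](0)
Move 3: P1 pit4 -> P1=[4,3,5,3,0,1](2) P2=[6,1,7,5,2,5](0)
Move 4: P2 pit5 -> P1=[5,4,6,4,0,1](2) P2=[6,1,7,5,2,0](1)
Move 5: P1 pit2 -> P1=[5,4,0,5,1,2](3) P2=[7,2,7,5,2,0](1)
Move 6: P1 pit1 -> P1=[5,0,1,6,2,3](3) P2=[7,2,7,5,2,0](1)
Move 7: P2 pit0 -> P1=[6,0,1,6,2,3](3) P2=[0,3,8,6,3,1](2)
Move 8: P1 pit0 -> P1=[0,1,2,7,3,4](4) P2=[0,3,8,6,3,1](2)

Answer: 4 2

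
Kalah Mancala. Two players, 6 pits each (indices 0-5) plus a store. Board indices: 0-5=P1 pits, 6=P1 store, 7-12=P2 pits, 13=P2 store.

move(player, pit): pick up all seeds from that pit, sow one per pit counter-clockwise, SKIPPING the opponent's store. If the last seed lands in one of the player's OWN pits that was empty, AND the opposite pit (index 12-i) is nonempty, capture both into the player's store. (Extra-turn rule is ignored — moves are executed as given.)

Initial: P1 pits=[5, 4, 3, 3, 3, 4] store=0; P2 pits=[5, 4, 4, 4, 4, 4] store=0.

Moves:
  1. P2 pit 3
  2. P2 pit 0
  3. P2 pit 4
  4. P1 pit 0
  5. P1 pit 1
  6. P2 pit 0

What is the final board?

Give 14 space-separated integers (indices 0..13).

Answer: 0 0 6 6 5 6 2 0 6 6 1 0 7 2

Derivation:
Move 1: P2 pit3 -> P1=[6,4,3,3,3,4](0) P2=[5,4,4,0,5,5](1)
Move 2: P2 pit0 -> P1=[6,4,3,3,3,4](0) P2=[0,5,5,1,6,6](1)
Move 3: P2 pit4 -> P1=[7,5,4,4,3,4](0) P2=[0,5,5,1,0,7](2)
Move 4: P1 pit0 -> P1=[0,6,5,5,4,5](1) P2=[1,5,5,1,0,7](2)
Move 5: P1 pit1 -> P1=[0,0,6,6,5,6](2) P2=[2,5,5,1,0,7](2)
Move 6: P2 pit0 -> P1=[0,0,6,6,5,6](2) P2=[0,6,6,1,0,7](2)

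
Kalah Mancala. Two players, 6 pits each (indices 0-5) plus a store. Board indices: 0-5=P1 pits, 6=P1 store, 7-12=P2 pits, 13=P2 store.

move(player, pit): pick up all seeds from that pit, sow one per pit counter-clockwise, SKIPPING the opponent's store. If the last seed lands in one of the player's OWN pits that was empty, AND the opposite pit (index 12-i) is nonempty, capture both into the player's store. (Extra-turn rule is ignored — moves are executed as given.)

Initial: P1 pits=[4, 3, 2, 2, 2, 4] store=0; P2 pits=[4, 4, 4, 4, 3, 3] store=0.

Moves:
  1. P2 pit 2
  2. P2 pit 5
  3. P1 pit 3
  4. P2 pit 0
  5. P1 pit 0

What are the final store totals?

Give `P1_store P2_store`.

Move 1: P2 pit2 -> P1=[4,3,2,2,2,4](0) P2=[4,4,0,5,4,4](1)
Move 2: P2 pit5 -> P1=[5,4,3,2,2,4](0) P2=[4,4,0,5,4,0](2)
Move 3: P1 pit3 -> P1=[5,4,3,0,3,5](0) P2=[4,4,0,5,4,0](2)
Move 4: P2 pit0 -> P1=[5,4,3,0,3,5](0) P2=[0,5,1,6,5,0](2)
Move 5: P1 pit0 -> P1=[0,5,4,1,4,6](0) P2=[0,5,1,6,5,0](2)

Answer: 0 2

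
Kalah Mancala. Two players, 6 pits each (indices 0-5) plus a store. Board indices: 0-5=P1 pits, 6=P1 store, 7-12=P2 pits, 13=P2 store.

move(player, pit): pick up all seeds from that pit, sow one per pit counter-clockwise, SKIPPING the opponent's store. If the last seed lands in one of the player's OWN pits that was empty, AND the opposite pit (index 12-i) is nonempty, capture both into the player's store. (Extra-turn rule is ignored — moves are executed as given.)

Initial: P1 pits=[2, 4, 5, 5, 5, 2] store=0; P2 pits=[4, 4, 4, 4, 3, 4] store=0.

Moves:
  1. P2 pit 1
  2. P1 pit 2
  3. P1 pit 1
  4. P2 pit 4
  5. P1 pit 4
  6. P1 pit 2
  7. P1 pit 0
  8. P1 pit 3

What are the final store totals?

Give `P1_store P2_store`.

Answer: 3 1

Derivation:
Move 1: P2 pit1 -> P1=[2,4,5,5,5,2](0) P2=[4,0,5,5,4,5](0)
Move 2: P1 pit2 -> P1=[2,4,0,6,6,3](1) P2=[5,0,5,5,4,5](0)
Move 3: P1 pit1 -> P1=[2,0,1,7,7,4](1) P2=[5,0,5,5,4,5](0)
Move 4: P2 pit4 -> P1=[3,1,1,7,7,4](1) P2=[5,0,5,5,0,6](1)
Move 5: P1 pit4 -> P1=[3,1,1,7,0,5](2) P2=[6,1,6,6,1,6](1)
Move 6: P1 pit2 -> P1=[3,1,0,8,0,5](2) P2=[6,1,6,6,1,6](1)
Move 7: P1 pit0 -> P1=[0,2,1,9,0,5](2) P2=[6,1,6,6,1,6](1)
Move 8: P1 pit3 -> P1=[0,2,1,0,1,6](3) P2=[7,2,7,7,2,7](1)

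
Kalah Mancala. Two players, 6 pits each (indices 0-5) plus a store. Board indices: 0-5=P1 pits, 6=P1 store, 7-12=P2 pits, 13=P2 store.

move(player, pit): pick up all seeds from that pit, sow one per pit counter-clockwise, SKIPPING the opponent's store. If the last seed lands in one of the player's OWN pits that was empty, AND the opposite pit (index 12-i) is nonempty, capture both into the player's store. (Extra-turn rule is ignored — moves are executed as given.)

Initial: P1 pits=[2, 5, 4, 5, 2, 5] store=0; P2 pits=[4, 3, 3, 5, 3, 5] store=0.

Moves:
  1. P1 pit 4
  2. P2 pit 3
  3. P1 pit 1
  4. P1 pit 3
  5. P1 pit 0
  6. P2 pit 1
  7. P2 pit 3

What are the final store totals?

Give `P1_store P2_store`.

Move 1: P1 pit4 -> P1=[2,5,4,5,0,6](1) P2=[4,3,3,5,3,5](0)
Move 2: P2 pit3 -> P1=[3,6,4,5,0,6](1) P2=[4,3,3,0,4,6](1)
Move 3: P1 pit1 -> P1=[3,0,5,6,1,7](2) P2=[5,3,3,0,4,6](1)
Move 4: P1 pit3 -> P1=[3,0,5,0,2,8](3) P2=[6,4,4,0,4,6](1)
Move 5: P1 pit0 -> P1=[0,1,6,0,2,8](8) P2=[6,4,0,0,4,6](1)
Move 6: P2 pit1 -> P1=[0,1,6,0,2,8](8) P2=[6,0,1,1,5,7](1)
Move 7: P2 pit3 -> P1=[0,1,6,0,2,8](8) P2=[6,0,1,0,6,7](1)

Answer: 8 1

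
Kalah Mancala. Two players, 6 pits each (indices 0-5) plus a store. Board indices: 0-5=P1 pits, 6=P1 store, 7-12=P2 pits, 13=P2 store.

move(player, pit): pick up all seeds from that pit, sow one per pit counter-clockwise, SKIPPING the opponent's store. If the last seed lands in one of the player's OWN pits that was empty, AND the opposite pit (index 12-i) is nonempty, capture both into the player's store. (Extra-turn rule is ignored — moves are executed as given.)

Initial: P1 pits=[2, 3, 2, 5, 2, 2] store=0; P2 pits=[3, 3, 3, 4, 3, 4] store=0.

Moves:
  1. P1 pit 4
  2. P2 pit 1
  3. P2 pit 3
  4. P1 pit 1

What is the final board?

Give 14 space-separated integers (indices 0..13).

Answer: 3 0 3 6 1 4 1 3 0 4 0 5 5 1

Derivation:
Move 1: P1 pit4 -> P1=[2,3,2,5,0,3](1) P2=[3,3,3,4,3,4](0)
Move 2: P2 pit1 -> P1=[2,3,2,5,0,3](1) P2=[3,0,4,5,4,4](0)
Move 3: P2 pit3 -> P1=[3,4,2,5,0,3](1) P2=[3,0,4,0,5,5](1)
Move 4: P1 pit1 -> P1=[3,0,3,6,1,4](1) P2=[3,0,4,0,5,5](1)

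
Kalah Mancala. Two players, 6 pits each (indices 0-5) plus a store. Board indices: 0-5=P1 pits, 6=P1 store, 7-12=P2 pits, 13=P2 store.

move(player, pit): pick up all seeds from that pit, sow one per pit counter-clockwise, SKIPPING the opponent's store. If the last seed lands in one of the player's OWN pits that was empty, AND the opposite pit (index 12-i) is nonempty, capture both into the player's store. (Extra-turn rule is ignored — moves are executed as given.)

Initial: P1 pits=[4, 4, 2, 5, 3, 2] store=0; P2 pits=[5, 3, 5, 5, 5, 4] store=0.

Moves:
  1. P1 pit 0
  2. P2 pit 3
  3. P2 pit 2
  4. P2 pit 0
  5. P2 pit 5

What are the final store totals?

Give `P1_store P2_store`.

Answer: 0 3

Derivation:
Move 1: P1 pit0 -> P1=[0,5,3,6,4,2](0) P2=[5,3,5,5,5,4](0)
Move 2: P2 pit3 -> P1=[1,6,3,6,4,2](0) P2=[5,3,5,0,6,5](1)
Move 3: P2 pit2 -> P1=[2,6,3,6,4,2](0) P2=[5,3,0,1,7,6](2)
Move 4: P2 pit0 -> P1=[2,6,3,6,4,2](0) P2=[0,4,1,2,8,7](2)
Move 5: P2 pit5 -> P1=[3,7,4,7,5,3](0) P2=[0,4,1,2,8,0](3)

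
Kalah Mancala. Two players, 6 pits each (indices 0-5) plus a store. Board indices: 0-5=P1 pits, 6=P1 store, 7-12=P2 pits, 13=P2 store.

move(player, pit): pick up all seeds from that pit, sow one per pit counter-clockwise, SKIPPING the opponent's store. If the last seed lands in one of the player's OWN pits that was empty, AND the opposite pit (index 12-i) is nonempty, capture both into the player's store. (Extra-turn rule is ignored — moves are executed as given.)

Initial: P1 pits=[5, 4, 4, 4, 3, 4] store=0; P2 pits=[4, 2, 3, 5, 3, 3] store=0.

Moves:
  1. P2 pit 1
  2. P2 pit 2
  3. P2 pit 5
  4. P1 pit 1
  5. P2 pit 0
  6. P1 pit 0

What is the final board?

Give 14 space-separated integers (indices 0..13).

Move 1: P2 pit1 -> P1=[5,4,4,4,3,4](0) P2=[4,0,4,6,3,3](0)
Move 2: P2 pit2 -> P1=[5,4,4,4,3,4](0) P2=[4,0,0,7,4,4](1)
Move 3: P2 pit5 -> P1=[6,5,5,4,3,4](0) P2=[4,0,0,7,4,0](2)
Move 4: P1 pit1 -> P1=[6,0,6,5,4,5](1) P2=[4,0,0,7,4,0](2)
Move 5: P2 pit0 -> P1=[6,0,6,5,4,5](1) P2=[0,1,1,8,5,0](2)
Move 6: P1 pit0 -> P1=[0,1,7,6,5,6](2) P2=[0,1,1,8,5,0](2)

Answer: 0 1 7 6 5 6 2 0 1 1 8 5 0 2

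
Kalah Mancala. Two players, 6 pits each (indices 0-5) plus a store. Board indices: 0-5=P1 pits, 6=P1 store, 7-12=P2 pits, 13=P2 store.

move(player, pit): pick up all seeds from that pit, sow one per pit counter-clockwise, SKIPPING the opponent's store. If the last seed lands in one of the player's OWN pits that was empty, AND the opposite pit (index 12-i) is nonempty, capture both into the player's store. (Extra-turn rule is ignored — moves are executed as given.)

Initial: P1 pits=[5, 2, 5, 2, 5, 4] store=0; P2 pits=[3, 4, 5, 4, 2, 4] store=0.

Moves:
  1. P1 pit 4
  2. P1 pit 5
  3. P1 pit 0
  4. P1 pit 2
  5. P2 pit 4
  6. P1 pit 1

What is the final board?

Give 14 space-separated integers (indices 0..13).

Answer: 0 0 1 5 3 1 9 1 7 7 5 0 5 1

Derivation:
Move 1: P1 pit4 -> P1=[5,2,5,2,0,5](1) P2=[4,5,6,4,2,4](0)
Move 2: P1 pit5 -> P1=[5,2,5,2,0,0](2) P2=[5,6,7,5,2,4](0)
Move 3: P1 pit0 -> P1=[0,3,6,3,1,0](8) P2=[0,6,7,5,2,4](0)
Move 4: P1 pit2 -> P1=[0,3,0,4,2,1](9) P2=[1,7,7,5,2,4](0)
Move 5: P2 pit4 -> P1=[0,3,0,4,2,1](9) P2=[1,7,7,5,0,5](1)
Move 6: P1 pit1 -> P1=[0,0,1,5,3,1](9) P2=[1,7,7,5,0,5](1)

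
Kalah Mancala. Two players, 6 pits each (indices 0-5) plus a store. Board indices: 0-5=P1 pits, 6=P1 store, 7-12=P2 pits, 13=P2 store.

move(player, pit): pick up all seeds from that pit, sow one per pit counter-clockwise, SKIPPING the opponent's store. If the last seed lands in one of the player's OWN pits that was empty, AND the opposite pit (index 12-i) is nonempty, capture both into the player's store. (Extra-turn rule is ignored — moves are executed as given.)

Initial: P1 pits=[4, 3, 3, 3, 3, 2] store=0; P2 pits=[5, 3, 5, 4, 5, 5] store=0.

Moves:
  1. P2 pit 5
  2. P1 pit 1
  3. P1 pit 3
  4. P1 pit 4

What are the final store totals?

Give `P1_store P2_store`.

Answer: 2 1

Derivation:
Move 1: P2 pit5 -> P1=[5,4,4,4,3,2](0) P2=[5,3,5,4,5,0](1)
Move 2: P1 pit1 -> P1=[5,0,5,5,4,3](0) P2=[5,3,5,4,5,0](1)
Move 3: P1 pit3 -> P1=[5,0,5,0,5,4](1) P2=[6,4,5,4,5,0](1)
Move 4: P1 pit4 -> P1=[5,0,5,0,0,5](2) P2=[7,5,6,4,5,0](1)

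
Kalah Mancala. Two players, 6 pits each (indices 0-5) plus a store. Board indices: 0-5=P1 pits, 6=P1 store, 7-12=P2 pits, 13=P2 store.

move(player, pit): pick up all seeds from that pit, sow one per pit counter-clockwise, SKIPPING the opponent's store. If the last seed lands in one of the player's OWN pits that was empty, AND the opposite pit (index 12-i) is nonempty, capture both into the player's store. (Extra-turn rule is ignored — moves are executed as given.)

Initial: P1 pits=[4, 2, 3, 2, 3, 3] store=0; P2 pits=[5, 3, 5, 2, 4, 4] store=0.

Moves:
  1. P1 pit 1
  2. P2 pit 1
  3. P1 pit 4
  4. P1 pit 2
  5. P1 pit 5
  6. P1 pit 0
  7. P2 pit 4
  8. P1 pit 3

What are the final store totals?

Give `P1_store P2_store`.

Answer: 4 1

Derivation:
Move 1: P1 pit1 -> P1=[4,0,4,3,3,3](0) P2=[5,3,5,2,4,4](0)
Move 2: P2 pit1 -> P1=[4,0,4,3,3,3](0) P2=[5,0,6,3,5,4](0)
Move 3: P1 pit4 -> P1=[4,0,4,3,0,4](1) P2=[6,0,6,3,5,4](0)
Move 4: P1 pit2 -> P1=[4,0,0,4,1,5](2) P2=[6,0,6,3,5,4](0)
Move 5: P1 pit5 -> P1=[4,0,0,4,1,0](3) P2=[7,1,7,4,5,4](0)
Move 6: P1 pit0 -> P1=[0,1,1,5,2,0](3) P2=[7,1,7,4,5,4](0)
Move 7: P2 pit4 -> P1=[1,2,2,5,2,0](3) P2=[7,1,7,4,0,5](1)
Move 8: P1 pit3 -> P1=[1,2,2,0,3,1](4) P2=[8,2,7,4,0,5](1)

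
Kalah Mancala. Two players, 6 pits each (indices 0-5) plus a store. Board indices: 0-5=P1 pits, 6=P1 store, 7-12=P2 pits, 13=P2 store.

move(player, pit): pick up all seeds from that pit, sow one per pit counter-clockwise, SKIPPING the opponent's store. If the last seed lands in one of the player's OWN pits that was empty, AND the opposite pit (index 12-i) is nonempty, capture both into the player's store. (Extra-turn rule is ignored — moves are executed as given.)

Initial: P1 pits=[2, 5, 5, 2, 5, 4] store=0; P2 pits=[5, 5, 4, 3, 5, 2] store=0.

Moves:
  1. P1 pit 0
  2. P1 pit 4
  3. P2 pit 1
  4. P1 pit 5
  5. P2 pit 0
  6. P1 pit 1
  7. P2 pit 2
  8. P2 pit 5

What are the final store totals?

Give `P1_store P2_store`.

Move 1: P1 pit0 -> P1=[0,6,6,2,5,4](0) P2=[5,5,4,3,5,2](0)
Move 2: P1 pit4 -> P1=[0,6,6,2,0,5](1) P2=[6,6,5,3,5,2](0)
Move 3: P2 pit1 -> P1=[1,6,6,2,0,5](1) P2=[6,0,6,4,6,3](1)
Move 4: P1 pit5 -> P1=[1,6,6,2,0,0](2) P2=[7,1,7,5,6,3](1)
Move 5: P2 pit0 -> P1=[2,6,6,2,0,0](2) P2=[0,2,8,6,7,4](2)
Move 6: P1 pit1 -> P1=[2,0,7,3,1,1](3) P2=[1,2,8,6,7,4](2)
Move 7: P2 pit2 -> P1=[3,1,8,4,1,1](3) P2=[1,2,0,7,8,5](3)
Move 8: P2 pit5 -> P1=[4,2,9,5,1,1](3) P2=[1,2,0,7,8,0](4)

Answer: 3 4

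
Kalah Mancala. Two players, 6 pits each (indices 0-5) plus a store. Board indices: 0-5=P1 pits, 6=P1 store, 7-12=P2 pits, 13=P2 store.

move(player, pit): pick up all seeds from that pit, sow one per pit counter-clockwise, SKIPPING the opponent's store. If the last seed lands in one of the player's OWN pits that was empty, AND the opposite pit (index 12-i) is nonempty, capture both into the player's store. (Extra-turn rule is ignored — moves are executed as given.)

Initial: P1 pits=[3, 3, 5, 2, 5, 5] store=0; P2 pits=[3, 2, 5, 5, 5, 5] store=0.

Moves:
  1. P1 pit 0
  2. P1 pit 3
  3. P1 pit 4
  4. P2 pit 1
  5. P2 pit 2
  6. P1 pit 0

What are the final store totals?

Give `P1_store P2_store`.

Answer: 2 1

Derivation:
Move 1: P1 pit0 -> P1=[0,4,6,3,5,5](0) P2=[3,2,5,5,5,5](0)
Move 2: P1 pit3 -> P1=[0,4,6,0,6,6](1) P2=[3,2,5,5,5,5](0)
Move 3: P1 pit4 -> P1=[0,4,6,0,0,7](2) P2=[4,3,6,6,5,5](0)
Move 4: P2 pit1 -> P1=[0,4,6,0,0,7](2) P2=[4,0,7,7,6,5](0)
Move 5: P2 pit2 -> P1=[1,5,7,0,0,7](2) P2=[4,0,0,8,7,6](1)
Move 6: P1 pit0 -> P1=[0,6,7,0,0,7](2) P2=[4,0,0,8,7,6](1)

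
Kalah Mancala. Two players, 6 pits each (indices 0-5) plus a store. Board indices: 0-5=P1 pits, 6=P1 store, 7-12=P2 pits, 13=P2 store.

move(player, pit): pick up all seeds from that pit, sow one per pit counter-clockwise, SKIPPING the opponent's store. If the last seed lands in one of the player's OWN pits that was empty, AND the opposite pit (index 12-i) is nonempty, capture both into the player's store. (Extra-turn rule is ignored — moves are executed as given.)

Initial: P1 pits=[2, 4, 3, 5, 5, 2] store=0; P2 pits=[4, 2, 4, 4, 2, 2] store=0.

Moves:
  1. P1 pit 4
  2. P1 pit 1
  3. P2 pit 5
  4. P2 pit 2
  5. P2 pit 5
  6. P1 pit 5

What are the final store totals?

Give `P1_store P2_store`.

Answer: 2 3

Derivation:
Move 1: P1 pit4 -> P1=[2,4,3,5,0,3](1) P2=[5,3,5,4,2,2](0)
Move 2: P1 pit1 -> P1=[2,0,4,6,1,4](1) P2=[5,3,5,4,2,2](0)
Move 3: P2 pit5 -> P1=[3,0,4,6,1,4](1) P2=[5,3,5,4,2,0](1)
Move 4: P2 pit2 -> P1=[4,0,4,6,1,4](1) P2=[5,3,0,5,3,1](2)
Move 5: P2 pit5 -> P1=[4,0,4,6,1,4](1) P2=[5,3,0,5,3,0](3)
Move 6: P1 pit5 -> P1=[4,0,4,6,1,0](2) P2=[6,4,1,5,3,0](3)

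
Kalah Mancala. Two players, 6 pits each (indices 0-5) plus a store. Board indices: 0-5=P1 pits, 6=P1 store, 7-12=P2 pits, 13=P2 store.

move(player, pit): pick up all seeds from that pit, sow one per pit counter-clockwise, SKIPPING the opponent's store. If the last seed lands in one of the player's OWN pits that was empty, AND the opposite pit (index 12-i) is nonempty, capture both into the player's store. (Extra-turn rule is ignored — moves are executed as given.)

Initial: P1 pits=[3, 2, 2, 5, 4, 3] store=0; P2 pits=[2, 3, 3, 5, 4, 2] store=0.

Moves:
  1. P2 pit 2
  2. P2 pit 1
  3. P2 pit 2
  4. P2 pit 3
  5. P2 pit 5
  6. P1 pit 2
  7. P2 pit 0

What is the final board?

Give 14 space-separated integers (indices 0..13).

Answer: 5 4 0 0 6 4 1 0 1 0 0 7 0 10

Derivation:
Move 1: P2 pit2 -> P1=[3,2,2,5,4,3](0) P2=[2,3,0,6,5,3](0)
Move 2: P2 pit1 -> P1=[3,2,2,5,4,3](0) P2=[2,0,1,7,6,3](0)
Move 3: P2 pit2 -> P1=[3,2,2,5,4,3](0) P2=[2,0,0,8,6,3](0)
Move 4: P2 pit3 -> P1=[4,3,3,6,5,3](0) P2=[2,0,0,0,7,4](1)
Move 5: P2 pit5 -> P1=[5,4,4,6,5,3](0) P2=[2,0,0,0,7,0](2)
Move 6: P1 pit2 -> P1=[5,4,0,7,6,4](1) P2=[2,0,0,0,7,0](2)
Move 7: P2 pit0 -> P1=[5,4,0,0,6,4](1) P2=[0,1,0,0,7,0](10)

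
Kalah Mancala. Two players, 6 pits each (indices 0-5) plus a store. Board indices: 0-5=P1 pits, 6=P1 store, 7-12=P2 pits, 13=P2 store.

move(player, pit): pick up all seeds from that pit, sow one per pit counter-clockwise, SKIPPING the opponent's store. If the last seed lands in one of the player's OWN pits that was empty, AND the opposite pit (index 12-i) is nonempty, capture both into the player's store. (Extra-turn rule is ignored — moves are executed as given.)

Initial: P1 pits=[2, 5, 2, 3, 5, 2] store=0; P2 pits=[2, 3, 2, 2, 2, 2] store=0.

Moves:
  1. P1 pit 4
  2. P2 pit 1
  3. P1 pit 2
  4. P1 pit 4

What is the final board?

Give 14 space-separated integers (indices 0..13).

Move 1: P1 pit4 -> P1=[2,5,2,3,0,3](1) P2=[3,4,3,2,2,2](0)
Move 2: P2 pit1 -> P1=[2,5,2,3,0,3](1) P2=[3,0,4,3,3,3](0)
Move 3: P1 pit2 -> P1=[2,5,0,4,1,3](1) P2=[3,0,4,3,3,3](0)
Move 4: P1 pit4 -> P1=[2,5,0,4,0,4](1) P2=[3,0,4,3,3,3](0)

Answer: 2 5 0 4 0 4 1 3 0 4 3 3 3 0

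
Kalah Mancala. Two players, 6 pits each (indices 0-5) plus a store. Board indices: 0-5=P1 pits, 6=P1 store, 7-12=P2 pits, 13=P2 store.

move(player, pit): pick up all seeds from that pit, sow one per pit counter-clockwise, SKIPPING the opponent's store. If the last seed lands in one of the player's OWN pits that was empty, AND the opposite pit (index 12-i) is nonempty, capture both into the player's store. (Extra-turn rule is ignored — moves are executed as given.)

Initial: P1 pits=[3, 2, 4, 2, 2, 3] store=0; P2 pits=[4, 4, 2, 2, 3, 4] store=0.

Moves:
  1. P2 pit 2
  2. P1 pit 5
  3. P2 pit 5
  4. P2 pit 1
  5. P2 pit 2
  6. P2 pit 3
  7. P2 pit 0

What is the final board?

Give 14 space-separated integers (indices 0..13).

Answer: 5 4 5 2 2 0 1 0 1 1 1 7 3 3

Derivation:
Move 1: P2 pit2 -> P1=[3,2,4,2,2,3](0) P2=[4,4,0,3,4,4](0)
Move 2: P1 pit5 -> P1=[3,2,4,2,2,0](1) P2=[5,5,0,3,4,4](0)
Move 3: P2 pit5 -> P1=[4,3,5,2,2,0](1) P2=[5,5,0,3,4,0](1)
Move 4: P2 pit1 -> P1=[4,3,5,2,2,0](1) P2=[5,0,1,4,5,1](2)
Move 5: P2 pit2 -> P1=[4,3,5,2,2,0](1) P2=[5,0,0,5,5,1](2)
Move 6: P2 pit3 -> P1=[5,4,5,2,2,0](1) P2=[5,0,0,0,6,2](3)
Move 7: P2 pit0 -> P1=[5,4,5,2,2,0](1) P2=[0,1,1,1,7,3](3)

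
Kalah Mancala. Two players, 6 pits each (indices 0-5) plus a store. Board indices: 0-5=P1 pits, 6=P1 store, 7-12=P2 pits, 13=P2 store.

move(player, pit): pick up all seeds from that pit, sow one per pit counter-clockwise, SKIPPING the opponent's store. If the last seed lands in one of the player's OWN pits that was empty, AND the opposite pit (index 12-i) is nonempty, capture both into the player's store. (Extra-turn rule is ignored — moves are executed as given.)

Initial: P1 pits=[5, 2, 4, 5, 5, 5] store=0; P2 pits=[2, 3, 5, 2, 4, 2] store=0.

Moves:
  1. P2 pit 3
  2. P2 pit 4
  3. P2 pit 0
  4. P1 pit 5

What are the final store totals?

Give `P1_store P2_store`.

Answer: 1 1

Derivation:
Move 1: P2 pit3 -> P1=[5,2,4,5,5,5](0) P2=[2,3,5,0,5,3](0)
Move 2: P2 pit4 -> P1=[6,3,5,5,5,5](0) P2=[2,3,5,0,0,4](1)
Move 3: P2 pit0 -> P1=[6,3,5,5,5,5](0) P2=[0,4,6,0,0,4](1)
Move 4: P1 pit5 -> P1=[6,3,5,5,5,0](1) P2=[1,5,7,1,0,4](1)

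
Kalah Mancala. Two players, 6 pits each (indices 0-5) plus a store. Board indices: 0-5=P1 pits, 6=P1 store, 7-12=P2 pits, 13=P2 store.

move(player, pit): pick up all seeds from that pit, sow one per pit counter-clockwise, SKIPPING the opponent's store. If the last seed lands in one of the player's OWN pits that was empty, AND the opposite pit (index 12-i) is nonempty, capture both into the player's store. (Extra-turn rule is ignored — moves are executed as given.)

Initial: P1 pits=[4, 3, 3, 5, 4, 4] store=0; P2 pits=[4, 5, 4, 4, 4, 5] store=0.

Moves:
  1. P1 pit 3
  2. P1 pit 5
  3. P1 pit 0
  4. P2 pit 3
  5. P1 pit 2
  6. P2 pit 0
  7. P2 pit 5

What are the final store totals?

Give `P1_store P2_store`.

Move 1: P1 pit3 -> P1=[4,3,3,0,5,5](1) P2=[5,6,4,4,4,5](0)
Move 2: P1 pit5 -> P1=[4,3,3,0,5,0](2) P2=[6,7,5,5,4,5](0)
Move 3: P1 pit0 -> P1=[0,4,4,1,6,0](2) P2=[6,7,5,5,4,5](0)
Move 4: P2 pit3 -> P1=[1,5,4,1,6,0](2) P2=[6,7,5,0,5,6](1)
Move 5: P1 pit2 -> P1=[1,5,0,2,7,1](3) P2=[6,7,5,0,5,6](1)
Move 6: P2 pit0 -> P1=[1,5,0,2,7,1](3) P2=[0,8,6,1,6,7](2)
Move 7: P2 pit5 -> P1=[2,6,1,3,8,2](3) P2=[0,8,6,1,6,0](3)

Answer: 3 3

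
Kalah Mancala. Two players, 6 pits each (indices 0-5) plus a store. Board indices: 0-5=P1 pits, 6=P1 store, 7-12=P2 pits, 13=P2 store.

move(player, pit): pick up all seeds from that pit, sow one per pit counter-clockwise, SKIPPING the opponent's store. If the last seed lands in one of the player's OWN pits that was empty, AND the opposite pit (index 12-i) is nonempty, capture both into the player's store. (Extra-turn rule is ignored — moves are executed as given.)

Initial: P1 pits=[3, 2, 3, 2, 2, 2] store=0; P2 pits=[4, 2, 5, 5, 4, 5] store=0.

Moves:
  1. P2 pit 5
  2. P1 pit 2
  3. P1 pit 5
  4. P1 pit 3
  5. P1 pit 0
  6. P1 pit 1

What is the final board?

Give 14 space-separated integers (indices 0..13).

Move 1: P2 pit5 -> P1=[4,3,4,3,2,2](0) P2=[4,2,5,5,4,0](1)
Move 2: P1 pit2 -> P1=[4,3,0,4,3,3](1) P2=[4,2,5,5,4,0](1)
Move 3: P1 pit5 -> P1=[4,3,0,4,3,0](2) P2=[5,3,5,5,4,0](1)
Move 4: P1 pit3 -> P1=[4,3,0,0,4,1](3) P2=[6,3,5,5,4,0](1)
Move 5: P1 pit0 -> P1=[0,4,1,1,5,1](3) P2=[6,3,5,5,4,0](1)
Move 6: P1 pit1 -> P1=[0,0,2,2,6,2](3) P2=[6,3,5,5,4,0](1)

Answer: 0 0 2 2 6 2 3 6 3 5 5 4 0 1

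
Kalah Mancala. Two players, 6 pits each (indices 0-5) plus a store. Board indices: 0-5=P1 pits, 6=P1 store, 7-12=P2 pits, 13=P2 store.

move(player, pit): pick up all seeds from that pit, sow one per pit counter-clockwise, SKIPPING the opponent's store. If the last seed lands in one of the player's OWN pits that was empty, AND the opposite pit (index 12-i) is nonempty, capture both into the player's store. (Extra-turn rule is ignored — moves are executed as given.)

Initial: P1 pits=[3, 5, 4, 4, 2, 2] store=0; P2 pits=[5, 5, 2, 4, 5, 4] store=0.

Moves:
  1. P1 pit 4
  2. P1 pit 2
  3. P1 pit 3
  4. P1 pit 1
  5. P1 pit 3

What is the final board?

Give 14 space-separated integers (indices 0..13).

Answer: 3 0 1 0 4 6 4 6 6 2 4 5 4 0

Derivation:
Move 1: P1 pit4 -> P1=[3,5,4,4,0,3](1) P2=[5,5,2,4,5,4](0)
Move 2: P1 pit2 -> P1=[3,5,0,5,1,4](2) P2=[5,5,2,4,5,4](0)
Move 3: P1 pit3 -> P1=[3,5,0,0,2,5](3) P2=[6,6,2,4,5,4](0)
Move 4: P1 pit1 -> P1=[3,0,1,1,3,6](4) P2=[6,6,2,4,5,4](0)
Move 5: P1 pit3 -> P1=[3,0,1,0,4,6](4) P2=[6,6,2,4,5,4](0)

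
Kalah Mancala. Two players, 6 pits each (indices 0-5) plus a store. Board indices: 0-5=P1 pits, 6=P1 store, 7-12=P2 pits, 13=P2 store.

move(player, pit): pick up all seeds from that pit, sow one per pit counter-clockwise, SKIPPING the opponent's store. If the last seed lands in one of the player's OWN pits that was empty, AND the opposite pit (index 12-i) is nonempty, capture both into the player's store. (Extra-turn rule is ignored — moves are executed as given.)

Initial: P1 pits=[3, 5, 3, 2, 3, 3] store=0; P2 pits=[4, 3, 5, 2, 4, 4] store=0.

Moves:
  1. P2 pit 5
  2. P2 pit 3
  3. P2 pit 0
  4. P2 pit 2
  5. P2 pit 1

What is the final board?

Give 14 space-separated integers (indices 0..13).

Answer: 1 7 4 2 3 3 0 0 0 1 3 8 2 7

Derivation:
Move 1: P2 pit5 -> P1=[4,6,4,2,3,3](0) P2=[4,3,5,2,4,0](1)
Move 2: P2 pit3 -> P1=[0,6,4,2,3,3](0) P2=[4,3,5,0,5,0](6)
Move 3: P2 pit0 -> P1=[0,6,4,2,3,3](0) P2=[0,4,6,1,6,0](6)
Move 4: P2 pit2 -> P1=[1,7,4,2,3,3](0) P2=[0,4,0,2,7,1](7)
Move 5: P2 pit1 -> P1=[1,7,4,2,3,3](0) P2=[0,0,1,3,8,2](7)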